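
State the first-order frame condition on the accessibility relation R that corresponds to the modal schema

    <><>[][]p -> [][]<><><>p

forall x forall y forall z ((x R^2 y & x R^2 z) -> exists w (y R^2 w & z R^3 w))

This is a Sahlqvist (Geach-type) schema ◇^2□^2p → □^2◇^3p.
First-order correspondent: forall x forall y forall z ((x R^2 y & x R^2 z) -> exists w (y R^2 w & z R^3 w)).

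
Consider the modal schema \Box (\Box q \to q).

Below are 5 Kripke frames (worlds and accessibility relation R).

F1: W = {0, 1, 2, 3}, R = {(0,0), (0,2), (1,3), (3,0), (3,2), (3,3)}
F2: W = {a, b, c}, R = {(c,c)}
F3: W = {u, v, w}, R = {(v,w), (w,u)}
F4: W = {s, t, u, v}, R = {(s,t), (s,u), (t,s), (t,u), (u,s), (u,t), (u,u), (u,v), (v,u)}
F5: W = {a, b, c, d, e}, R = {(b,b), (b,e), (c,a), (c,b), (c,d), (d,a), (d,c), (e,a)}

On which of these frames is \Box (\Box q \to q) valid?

F2

This is the axiom for shift-reflexivity; its first-order frame correspondent is \forall x \forall y (Rxy \to Ryy).
F1: fails — R32 but not R22.
F2: ✓.
F3: fails — Rwu but not Ruu.
F4: fails — Ruv but not Rvv.
F5: fails — Rcd but not Rdd.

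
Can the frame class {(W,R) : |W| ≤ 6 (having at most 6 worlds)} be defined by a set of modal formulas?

If a class were modally definable it would be closed under disjoint unions (Goldblatt–Thomason).
Any modal formula valid on each of 7 disjoint one-world frames is valid on their disjoint union (validity is preserved under disjoint unions). Each one-world frame has |W|=1≤6, but the union has |W|=7.
Hence having at most 6 worlds is not modally definable.

No — not modally definable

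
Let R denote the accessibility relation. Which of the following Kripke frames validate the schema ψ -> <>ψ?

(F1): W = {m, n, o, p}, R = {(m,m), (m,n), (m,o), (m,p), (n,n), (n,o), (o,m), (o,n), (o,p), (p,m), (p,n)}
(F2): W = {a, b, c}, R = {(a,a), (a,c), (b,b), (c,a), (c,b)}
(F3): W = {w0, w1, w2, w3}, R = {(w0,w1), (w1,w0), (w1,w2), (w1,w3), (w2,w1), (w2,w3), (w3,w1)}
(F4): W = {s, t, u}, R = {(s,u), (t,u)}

This is the axiom for reflexivity; its first-order frame correspondent is forall x Rxx.
(F1): fails — world o does not see itself.
(F2): fails — world c does not see itself.
(F3): fails — world w0 does not see itself.
(F4): fails — world s does not see itself.
Valid on no frame.

none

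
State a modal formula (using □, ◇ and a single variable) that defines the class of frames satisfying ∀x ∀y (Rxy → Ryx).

The condition is symmetry. The B schema p → □◇p defines it.
Suppose p→□◇p is valid. Take Rxy and set V(p)={x}. Then p at x, so □◇p at x, so ◇p at y, so some z with Ryz has p; z=x, i.e. Ryx.

p → □◇p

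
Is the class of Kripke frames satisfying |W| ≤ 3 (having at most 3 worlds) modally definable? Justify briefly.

Not definable by any modal formula

Any modally definable frame class is closed under disjoint unions.
Any modal formula valid on each of 4 disjoint one-world frames is valid on their disjoint union (validity is preserved under disjoint unions). Each one-world frame has |W|=1≤3, but the union has |W|=4.
So no modal formula (or set of formulas) defines exactly the |W|≤3 frames.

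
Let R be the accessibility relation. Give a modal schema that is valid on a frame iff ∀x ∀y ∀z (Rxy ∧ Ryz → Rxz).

A defining formula is □ψ → □□ψ (the 4 axiom).
Suppose □ψ→□□ψ is valid. Take Rxy, Ryz and set V(ψ)={w : Rxw}. Then □ψ at x, so □□ψ at x, so □ψ at y, so ψ at z, i.e. Rxz.

□ψ → □□ψ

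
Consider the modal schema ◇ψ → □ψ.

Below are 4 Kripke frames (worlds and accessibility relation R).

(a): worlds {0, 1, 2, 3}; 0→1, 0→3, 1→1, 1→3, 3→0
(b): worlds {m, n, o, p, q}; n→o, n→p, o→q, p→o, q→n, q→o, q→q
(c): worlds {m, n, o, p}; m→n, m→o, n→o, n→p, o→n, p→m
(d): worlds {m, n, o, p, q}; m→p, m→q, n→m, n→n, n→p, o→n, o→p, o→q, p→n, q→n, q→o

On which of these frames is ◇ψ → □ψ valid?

The schema corresponds to partial functionality: ∀x ∀y ∀z (Rxy ∧ Rxz → y = z).
(a): fails — 0 sees both 1 and 3.
(b): fails — n sees both o and p.
(c): fails — m sees both n and o.
(d): fails — m sees both p and q.

none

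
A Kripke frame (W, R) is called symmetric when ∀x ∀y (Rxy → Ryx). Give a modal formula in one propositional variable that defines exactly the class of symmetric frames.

ψ → □◇ψ

A defining formula is ψ → □◇ψ (the B axiom).
Suppose ψ→□◇ψ is valid. Take Rxy and set V(ψ)={x}. Then ψ at x, so □◇ψ at x, so ◇ψ at y, so some z with Ryz has ψ; z=x, i.e. Ryx.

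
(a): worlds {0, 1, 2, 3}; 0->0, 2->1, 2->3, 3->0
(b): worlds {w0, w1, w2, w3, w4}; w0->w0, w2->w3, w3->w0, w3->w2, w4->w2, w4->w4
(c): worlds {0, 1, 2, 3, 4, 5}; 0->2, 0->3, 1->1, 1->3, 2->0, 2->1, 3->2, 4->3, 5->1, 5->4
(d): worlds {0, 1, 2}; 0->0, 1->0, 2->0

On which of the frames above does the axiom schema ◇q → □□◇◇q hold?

(d)

This is the axiom for a generalized confluence (Geach) condition; its first-order frame correspondent is ∀x ∀y ∀z ((xRy ∧ xR²z) → ∃w (y = w ∧ zR²w)).
(a): fails — 2R1, 2R²0 but no w with 1=w and 0R²w.
(b): fails — w2Rw3, w2R²w0 but no w with w3=w and w0R²w.
(c): fails — 0R3, 0R²0 but no w with 3=w and 0R²w.
(d): condition met.
Valid on: (d).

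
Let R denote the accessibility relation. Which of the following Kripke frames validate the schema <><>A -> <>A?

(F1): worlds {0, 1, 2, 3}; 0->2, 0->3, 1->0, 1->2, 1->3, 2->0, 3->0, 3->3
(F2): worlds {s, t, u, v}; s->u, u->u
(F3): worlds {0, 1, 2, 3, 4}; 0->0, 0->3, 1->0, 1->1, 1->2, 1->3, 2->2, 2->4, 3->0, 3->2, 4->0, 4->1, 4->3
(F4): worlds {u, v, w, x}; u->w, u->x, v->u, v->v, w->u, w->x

(F2)

The schema corresponds to transitivity: forall x forall y forall z (Rxy & Ryz -> Rxz).
(F1): fails — R02 and R20 but not R00.
(F2): condition met.
(F3): fails — R32 and R24 but not R34.
(F4): fails — Ruw and Rwu but not Ruu.
Valid on: (F2).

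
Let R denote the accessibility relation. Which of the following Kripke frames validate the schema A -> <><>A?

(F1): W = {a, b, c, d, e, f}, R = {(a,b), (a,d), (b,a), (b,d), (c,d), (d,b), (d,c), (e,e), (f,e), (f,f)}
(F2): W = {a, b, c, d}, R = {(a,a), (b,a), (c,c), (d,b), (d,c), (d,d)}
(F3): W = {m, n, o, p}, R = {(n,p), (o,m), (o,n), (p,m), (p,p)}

This is the axiom for a generalized confluence (Geach) condition; its first-order frame correspondent is forall x exists w (x = w & x R^2 w).
(F1): holds.
(F2): fails — at b but no w with b=w and bR²w.
(F3): fails — at m but no w with m=w and mR²w.
Valid on: (F1).

(F1)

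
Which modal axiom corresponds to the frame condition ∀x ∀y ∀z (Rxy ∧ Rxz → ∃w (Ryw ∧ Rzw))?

◇□r → □◇r

This is convergence; the standard corresponding axiom is .2: ◇□r → □◇r.
Suppose ◇□r→□◇r is valid. Take Rxy, Rxz and set V(r)={w : Ryw}. Then □r at y so ◇□r at x, so □◇r at x, so ◇r at z, giving w with Rzw and Ryw.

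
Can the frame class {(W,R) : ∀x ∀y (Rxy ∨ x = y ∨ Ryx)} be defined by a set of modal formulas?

Not definable by any modal formula

If a class were modally definable it would be closed under disjoint unions (Goldblatt–Thomason).
Take 4 disjoint single-world reflexive frames: each is trivially connected, but their disjoint union has 4 worlds with no edge between distinct components, so it is not connected.
So no modal formula (or set of formulas) defines exactly the connected frames.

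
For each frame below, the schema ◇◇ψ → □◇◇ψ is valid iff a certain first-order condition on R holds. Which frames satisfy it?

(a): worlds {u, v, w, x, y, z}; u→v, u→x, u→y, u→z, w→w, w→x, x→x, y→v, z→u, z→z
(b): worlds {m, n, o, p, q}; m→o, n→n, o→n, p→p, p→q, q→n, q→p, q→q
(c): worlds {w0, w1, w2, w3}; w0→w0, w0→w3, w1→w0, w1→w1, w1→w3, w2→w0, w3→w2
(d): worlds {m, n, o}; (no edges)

This is the axiom for a generalized confluence (Geach) condition; its first-order frame correspondent is ∀x ∀y ∀z ((xR²y ∧ xRz) → ∃w (y = w ∧ zR²w)).
(a): fails — uR²u, uRv but no t with u=t and vR²t.
(b): fails — qR²p, qRn but no w with p=w and nR²w.
(c): fails — w0R²w2, w0Rw3 but no w with w2=w and w3R²w.
(d): holds.
Valid on: (d).

(d)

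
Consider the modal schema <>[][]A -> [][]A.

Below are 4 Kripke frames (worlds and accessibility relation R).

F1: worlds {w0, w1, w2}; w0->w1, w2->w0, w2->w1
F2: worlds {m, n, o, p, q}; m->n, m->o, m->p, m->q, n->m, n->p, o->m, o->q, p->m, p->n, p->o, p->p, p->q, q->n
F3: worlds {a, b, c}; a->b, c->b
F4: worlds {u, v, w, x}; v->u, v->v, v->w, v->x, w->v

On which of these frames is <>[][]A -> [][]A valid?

F3

Frame correspondent (Sahlqvist): forall x forall y forall z ((xRy & x R^2 z) -> exists w (y R^2 w & z = w)) — i.e. a generalized confluence (Geach) condition.
F1: fails — w2Rw0, w2R²w1 but no w with w0R²w and w1=w.
F2: fails — mRo, mR²m but no w with oR²w and m=w.
F3: ✓.
F4: fails — vRu, vR²u but no t with uR²t and u=t.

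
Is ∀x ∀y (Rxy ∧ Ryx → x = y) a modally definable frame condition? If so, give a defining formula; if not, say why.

No — not modally definable

Any modally definable frame class is closed under surjective bounded morphisms.
The 8-cycle (worlds s,t,u,v,w,x,y,z with s→t→u→v→w→x→y→z→s) is antisymmetric. Sending even-indexed worlds to a and odd-indexed worlds to b is a surjective bounded morphism onto the two-world frame with a↔b, which is not antisymmetric.
Hence antisymmetry is not modally definable.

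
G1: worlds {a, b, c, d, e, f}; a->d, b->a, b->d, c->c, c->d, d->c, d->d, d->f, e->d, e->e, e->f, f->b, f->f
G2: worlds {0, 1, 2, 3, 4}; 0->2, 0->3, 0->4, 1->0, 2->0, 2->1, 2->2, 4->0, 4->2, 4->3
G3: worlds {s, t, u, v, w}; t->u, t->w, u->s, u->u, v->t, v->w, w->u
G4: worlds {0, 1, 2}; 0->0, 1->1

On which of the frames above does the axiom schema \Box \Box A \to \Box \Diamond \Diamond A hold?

G1, G4

The schema corresponds to a generalized confluence (Geach) condition: \forall x \forall z (xRz \to \exists w (x R^2 w \wedge z R^2 w)).
G1: satisfies the condition.
G2: fails — 0R3 but no w with 0R²w and 3R²w.
G3: fails — uRs but no w* with uR²w* and sR²w*.
G4: satisfies the condition.
Valid on: G1, G4.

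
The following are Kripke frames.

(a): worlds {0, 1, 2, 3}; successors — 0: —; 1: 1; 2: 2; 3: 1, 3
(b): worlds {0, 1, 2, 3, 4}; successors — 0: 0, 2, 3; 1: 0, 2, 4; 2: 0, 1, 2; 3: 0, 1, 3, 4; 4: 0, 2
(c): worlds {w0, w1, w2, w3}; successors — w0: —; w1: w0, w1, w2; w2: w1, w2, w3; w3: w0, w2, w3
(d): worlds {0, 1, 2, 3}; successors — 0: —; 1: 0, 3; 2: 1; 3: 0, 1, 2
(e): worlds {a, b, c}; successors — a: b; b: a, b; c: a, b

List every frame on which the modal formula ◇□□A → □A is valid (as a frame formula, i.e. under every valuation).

(e)

Frame correspondent (Sahlqvist): ∀x ∀y ∀z ((xRy ∧ xRz) → ∃w (yR²w ∧ z = w)) — i.e. a generalized confluence (Geach) condition.
(a): fails — 3R1, 3R3 but no w with 1R²w and 3=w.
(b): fails — 1R4, 1R4 but no w with 4R²w and 4=w.
(c): fails — w1Rw0, w1Rw0 but no w with w0R²w and w0=w.
(d): fails — 1R0, 1R0 but no w with 0R²w and 0=w.
(e): satisfies the condition.
Valid on: (e).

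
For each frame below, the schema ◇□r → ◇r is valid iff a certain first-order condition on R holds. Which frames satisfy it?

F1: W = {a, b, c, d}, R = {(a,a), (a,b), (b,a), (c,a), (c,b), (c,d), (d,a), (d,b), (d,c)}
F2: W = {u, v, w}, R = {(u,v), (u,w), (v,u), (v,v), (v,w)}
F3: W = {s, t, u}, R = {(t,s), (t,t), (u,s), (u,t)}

F1

The schema corresponds to a generalized confluence (Geach) condition: ∀x ∀y (xRy → ∃w (yRw ∧ xRw)).
F1: condition met.
F2: fails — uRw but no t with wRt and uRt.
F3: fails — tRs but no w with sRw and tRw.
Valid on: F1.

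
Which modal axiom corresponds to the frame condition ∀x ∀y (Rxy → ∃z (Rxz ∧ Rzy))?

The condition is density. The C4 schema □□q → □q defines it.
Suppose □□q→□q is valid. Take Rxy and set V(q)={w : xR²w}. Then □□q at x, so □q at x, so q at y, i.e. ∃z(Rxz∧Rzy).

□□q → □q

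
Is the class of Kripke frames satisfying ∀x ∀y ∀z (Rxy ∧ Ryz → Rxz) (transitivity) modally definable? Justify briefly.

Yes: it is transitivity, defined by the 4 schema □p → □□p.
Suppose □p→□□p is valid. Take Rxy, Ryz and set V(p)={w : Rxw}. Then □p at x, so □□p at x, so □p at y, so p at z, i.e. Rxz.

Yes, by □p → □□p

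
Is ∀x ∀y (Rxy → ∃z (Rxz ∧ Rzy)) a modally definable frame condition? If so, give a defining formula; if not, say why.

Yes: it is density, defined by the C4 schema □□q → □q.

Yes, by □□q → □q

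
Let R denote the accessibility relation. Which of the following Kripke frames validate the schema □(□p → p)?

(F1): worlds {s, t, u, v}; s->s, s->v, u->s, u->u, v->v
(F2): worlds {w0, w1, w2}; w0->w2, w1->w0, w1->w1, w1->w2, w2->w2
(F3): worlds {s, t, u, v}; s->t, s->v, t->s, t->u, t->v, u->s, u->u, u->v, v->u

The schema corresponds to shift-reflexivity: ∀x ∀y (Rxy → Ryy).
(F1): holds.
(F2): fails — Rw1w0 but not Rw0w0.
(F3): fails — Ruv but not Rvv.

(F1)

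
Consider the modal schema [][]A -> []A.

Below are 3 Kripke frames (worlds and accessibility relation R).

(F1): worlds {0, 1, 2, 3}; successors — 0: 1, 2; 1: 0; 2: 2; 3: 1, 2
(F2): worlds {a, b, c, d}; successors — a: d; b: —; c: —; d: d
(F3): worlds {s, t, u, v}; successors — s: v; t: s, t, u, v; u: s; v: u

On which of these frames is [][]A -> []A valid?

Frame correspondent (Sahlqvist): forall x forall y (Rxy -> exists z (Rxz & Rzy)) — i.e. density.
(F1): fails — R10 but no z with R1z and Rz0.
(F2): satisfies the condition.
(F3): fails — Rus but no z with Ruz and Rzs.

(F2)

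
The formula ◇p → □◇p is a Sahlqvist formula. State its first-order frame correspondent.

This is the 5 axiom.
Its frame correspondent is the Euclidean property — ∀x ∀y ∀z (Rxy ∧ Rxz → Ryz).

the Euclidean property: ∀x ∀y ∀z (Rxy ∧ Rxz → Ryz)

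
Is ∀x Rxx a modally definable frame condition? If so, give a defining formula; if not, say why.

The condition is reflexivity. A defining modal formula is □p → p.

Yes — defined by □p → p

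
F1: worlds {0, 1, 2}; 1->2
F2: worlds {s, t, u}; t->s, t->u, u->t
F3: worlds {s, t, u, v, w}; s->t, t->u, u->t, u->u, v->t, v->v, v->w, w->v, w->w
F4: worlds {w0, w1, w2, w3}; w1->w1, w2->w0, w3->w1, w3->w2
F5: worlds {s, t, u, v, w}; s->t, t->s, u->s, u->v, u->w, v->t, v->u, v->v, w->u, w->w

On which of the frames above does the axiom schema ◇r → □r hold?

This is the axiom for partial functionality; its first-order frame correspondent is ∀x ∀y ∀z (Rxy ∧ Rxz → y = z).
F1: ✓.
F2: fails — t sees both s and u.
F3: fails — u sees both t and u.
F4: fails — w3 sees both w1 and w2.
F5: fails — u sees both s and v.

F1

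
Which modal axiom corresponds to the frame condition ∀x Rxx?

□q → q

A defining formula is □q → q (the T axiom).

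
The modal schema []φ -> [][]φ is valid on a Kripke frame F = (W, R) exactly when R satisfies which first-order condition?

transitivity: forall x forall y forall z (Rxy & Ryz -> Rxz)

Suppose □φ→□□φ is valid. Take Rxy, Ryz and set V(φ)={w : Rxw}. Then □φ at x, so □□φ at x, so □φ at y, so φ at z, i.e. Rxz.
Conversely, any frame satisfying forall x forall y forall z (Rxy & Ryz -> Rxz) validates the schema.
So the correspondent is transitivity.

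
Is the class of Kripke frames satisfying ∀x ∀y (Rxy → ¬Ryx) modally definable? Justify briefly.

No

If a class were modally definable it would be closed under surjective bounded morphisms (Goldblatt–Thomason).
The 4-cycle (worlds s,t,u,v with s→t→u→v→s) is asymmetric. Mapping every world to a single reflexive point • is a surjective bounded morphism, and the reflexive point is not asymmetric (R•• but asymmetry requires ¬R••).
So no modal formula (or set of formulas) defines exactly the asymmetric frames.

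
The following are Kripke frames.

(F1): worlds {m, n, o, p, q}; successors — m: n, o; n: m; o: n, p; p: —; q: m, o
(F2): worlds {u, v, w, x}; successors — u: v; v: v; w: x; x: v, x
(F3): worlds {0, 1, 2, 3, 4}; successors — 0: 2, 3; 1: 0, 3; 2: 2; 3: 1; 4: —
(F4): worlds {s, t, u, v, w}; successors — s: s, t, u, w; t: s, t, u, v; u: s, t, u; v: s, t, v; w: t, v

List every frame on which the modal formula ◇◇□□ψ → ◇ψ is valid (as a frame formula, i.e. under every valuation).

Frame correspondent (Sahlqvist): ∀x ∀y (xR²y → ∃w (yR²w ∧ xRw)) — i.e. a generalized confluence (Geach) condition.
(F1): fails — mR²p but no w with pR²w and mRw.
(F2): fails — wR²v but no t with vR²t and wRt.
(F3): fails — 1R²2 but no w with 2R²w and 1Rw.
(F4): ✓.

(F4)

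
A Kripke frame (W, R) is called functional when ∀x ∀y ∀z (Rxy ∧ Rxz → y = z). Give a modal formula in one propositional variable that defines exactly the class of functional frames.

◇p → □p

A defining formula is ◇p → □p (the CD axiom).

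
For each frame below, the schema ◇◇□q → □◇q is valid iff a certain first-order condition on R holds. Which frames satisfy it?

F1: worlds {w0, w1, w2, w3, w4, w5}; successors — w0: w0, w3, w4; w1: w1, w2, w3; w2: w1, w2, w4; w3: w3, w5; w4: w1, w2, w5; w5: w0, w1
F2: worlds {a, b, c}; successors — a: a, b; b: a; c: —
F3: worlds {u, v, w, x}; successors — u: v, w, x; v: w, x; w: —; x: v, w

The schema corresponds to a generalized confluence (Geach) condition: ∀x ∀y ∀z ((xR²y ∧ xRz) → ∃w (yRw ∧ zRw)).
F1: fails — w0R²w0, w0Rw4 but no w with w0Rw and w4Rw.
F2: condition met.
F3: fails — uR²v, uRw but no t with vRt and wRt.
Valid on: F2.

F2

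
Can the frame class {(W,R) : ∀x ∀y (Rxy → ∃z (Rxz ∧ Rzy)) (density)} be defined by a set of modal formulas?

Yes, by □□r → □r

This is a Sahlqvist condition; the C4 axiom □□r → □r defines it.
Suppose □□r→□r is valid. Take Rxy and set V(r)={w : xR²w}. Then □□r at x, so □r at x, so r at y, i.e. ∃z(Rxz∧Rzy).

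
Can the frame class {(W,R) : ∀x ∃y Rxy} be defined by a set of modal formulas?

Definable; □r → ◇r defines it

This is a Sahlqvist condition; the D axiom □r → ◇r defines it.
Suppose □r→◇r is valid. At any x set V(r)=W. Then □r at x, so ◇r at x, so x has a successor.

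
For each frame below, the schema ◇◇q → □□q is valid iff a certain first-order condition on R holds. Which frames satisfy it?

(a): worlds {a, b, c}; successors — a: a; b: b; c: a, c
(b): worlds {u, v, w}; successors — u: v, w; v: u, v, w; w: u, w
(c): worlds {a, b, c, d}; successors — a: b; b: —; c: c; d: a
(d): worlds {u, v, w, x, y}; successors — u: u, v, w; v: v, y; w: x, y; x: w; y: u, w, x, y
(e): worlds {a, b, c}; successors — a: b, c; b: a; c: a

(c)

This is the axiom for a generalized confluence (Geach) condition; its first-order frame correspondent is ∀x ∀y ∀z ((xR²y ∧ xR²z) → ∃w (y = w ∧ z = w)).
(a): fails — cR²a, cR²c but a ≠ c.
(b): fails — uR²u, uR²v but u ≠ v.
(c): ✓.
(d): fails — uR²u, uR²v but u ≠ v.
(e): fails — bR²b, bR²c but b ≠ c.
Valid on: (c).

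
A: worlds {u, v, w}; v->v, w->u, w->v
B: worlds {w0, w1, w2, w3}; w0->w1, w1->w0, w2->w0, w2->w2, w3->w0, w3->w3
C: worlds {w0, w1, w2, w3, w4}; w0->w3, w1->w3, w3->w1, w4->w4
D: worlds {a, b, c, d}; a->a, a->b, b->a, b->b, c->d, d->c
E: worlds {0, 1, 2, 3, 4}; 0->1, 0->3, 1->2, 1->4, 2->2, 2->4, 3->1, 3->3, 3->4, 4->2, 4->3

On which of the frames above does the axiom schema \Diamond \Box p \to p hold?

D

The schema corresponds to symmetry: \forall x \forall y (Rxy \to Ryx).
A: fails — Rwu but not Ruw.
B: fails — Rw3w0 but not Rw0w3.
C: fails — Rw0w3 but not Rw3w0.
D: holds.
E: fails — R31 but not R13.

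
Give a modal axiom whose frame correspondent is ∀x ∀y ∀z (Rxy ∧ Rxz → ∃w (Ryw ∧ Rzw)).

This is convergence; the standard corresponding axiom is .2: ◇□p → □◇p.
Suppose ◇□p→□◇p is valid. Take Rxy, Rxz and set V(p)={w : Ryw}. Then □p at y so ◇□p at x, so □◇p at x, so ◇p at z, giving w with Rzw and Ryw.

◇□p → □◇p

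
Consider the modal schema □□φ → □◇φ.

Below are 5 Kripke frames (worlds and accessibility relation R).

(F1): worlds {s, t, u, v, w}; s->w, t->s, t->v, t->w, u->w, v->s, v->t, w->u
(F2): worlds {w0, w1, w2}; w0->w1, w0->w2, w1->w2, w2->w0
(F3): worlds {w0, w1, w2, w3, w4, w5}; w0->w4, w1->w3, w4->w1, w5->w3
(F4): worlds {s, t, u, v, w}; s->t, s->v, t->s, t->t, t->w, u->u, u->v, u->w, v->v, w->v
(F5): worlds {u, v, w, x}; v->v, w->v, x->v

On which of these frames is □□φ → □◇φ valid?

(F1), (F2), (F4), (F5)

The schema corresponds to a generalized confluence (Geach) condition: ∀x ∀z (xRz → ∃w (xR²w ∧ zRw)).
(F1): holds.
(F2): holds.
(F3): fails — w1Rw3 but no w with w1R²w and w3Rw.
(F4): holds.
(F5): holds.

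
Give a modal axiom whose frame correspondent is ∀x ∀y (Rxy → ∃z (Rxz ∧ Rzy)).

□□ψ → □ψ

A defining formula is □□ψ → □ψ (the C4 axiom).
Suppose □□ψ→□ψ is valid. Take Rxy and set V(ψ)={w : xR²w}. Then □□ψ at x, so □ψ at x, so ψ at y, i.e. ∃z(Rxz∧Rzy).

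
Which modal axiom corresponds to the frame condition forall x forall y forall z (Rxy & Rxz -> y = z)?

◇p → □p

The condition is partial functionality. The CD schema ◇p → □p defines it.
Suppose ◇p→□p is valid. Take Rxy, Rxz and set V(p)={y}. Then ◇p at x, so □p at x, so p at z, i.e. z=y.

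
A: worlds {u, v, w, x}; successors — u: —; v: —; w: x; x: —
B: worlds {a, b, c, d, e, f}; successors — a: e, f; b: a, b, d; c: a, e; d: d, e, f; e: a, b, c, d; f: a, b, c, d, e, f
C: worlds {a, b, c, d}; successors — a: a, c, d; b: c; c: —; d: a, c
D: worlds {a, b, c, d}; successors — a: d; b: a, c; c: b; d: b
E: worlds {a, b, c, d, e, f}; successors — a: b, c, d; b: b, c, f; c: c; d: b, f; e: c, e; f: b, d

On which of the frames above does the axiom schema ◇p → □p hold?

This is the axiom for partial functionality; its first-order frame correspondent is ∀x ∀y ∀z (Rxy ∧ Rxz → y = z).
A: ✓.
B: fails — a sees both e and f.
C: fails — a sees both a and c.
D: fails — b sees both a and c.
E: fails — a sees both b and c.
Valid on: A.

A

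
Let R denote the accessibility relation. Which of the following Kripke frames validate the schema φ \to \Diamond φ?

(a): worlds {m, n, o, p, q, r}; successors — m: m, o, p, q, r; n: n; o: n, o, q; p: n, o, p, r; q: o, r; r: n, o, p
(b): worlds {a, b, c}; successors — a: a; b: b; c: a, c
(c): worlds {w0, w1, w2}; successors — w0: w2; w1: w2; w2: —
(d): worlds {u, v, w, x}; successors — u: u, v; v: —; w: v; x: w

This is the axiom for a generalized confluence (Geach) condition; its first-order frame correspondent is \forall x \exists w (x = w \wedge xRw).
(a): fails — at q but no w with q=w and qRw.
(b): condition met.
(c): fails — at w0 but no w with w0=w and w0Rw.
(d): fails — at v but no t with v=t and vRt.
Valid on: (b).

(b)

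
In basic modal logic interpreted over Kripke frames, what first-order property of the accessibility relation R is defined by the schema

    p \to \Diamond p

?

Replacing p by ¬p and contraposing gives the equivalent schema □p → p.
Suppose □p→p is valid. At any x set V(p)={w : Rxw}. Then □p holds at x, so p holds at x, i.e. Rxx.
The converse is a direct semantic check.
So the correspondent is reflexivity.

reflexivity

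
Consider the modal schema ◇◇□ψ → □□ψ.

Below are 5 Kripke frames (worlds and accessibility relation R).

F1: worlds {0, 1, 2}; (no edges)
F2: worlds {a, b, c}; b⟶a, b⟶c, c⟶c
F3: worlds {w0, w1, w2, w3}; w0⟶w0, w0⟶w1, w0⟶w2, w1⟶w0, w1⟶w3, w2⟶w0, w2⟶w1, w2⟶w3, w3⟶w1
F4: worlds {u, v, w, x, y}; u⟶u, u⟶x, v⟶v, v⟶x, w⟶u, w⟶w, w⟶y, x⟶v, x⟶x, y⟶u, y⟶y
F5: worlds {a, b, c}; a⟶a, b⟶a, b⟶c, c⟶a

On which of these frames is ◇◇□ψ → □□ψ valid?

This is the axiom for a generalized confluence (Geach) condition; its first-order frame correspondent is ∀x ∀y ∀z ((xR²y ∧ xR²z) → ∃w (yRw ∧ z = w)).
F1: condition met.
F2: condition met.
F3: fails — w0R²w0, w0R²w3 but no w with w0Rw and w3=w.
F4: fails — uR²u, uR²v but no t with uRt and v=t.
F5: condition met.

F1, F2, F5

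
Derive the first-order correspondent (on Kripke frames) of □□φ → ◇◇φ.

This is a Sahlqvist (Geach-type) schema ◇^0□^2φ → □^0◇^2φ.
Minimal-valuation argument: fix x; take any y with xR^0y and any z with xR^0z. Set V(φ) to the set of worlds R-reachable from y in exactly 2 steps. Then □^2φ holds at y, so the antecedent holds at x; validity forces ◇^2φ at z, giving a w with zR^2w and yR^2w.
First-order correspondent: ∀x ∃w (xR²w ∧ xR²w).

∀x ∃w (xR²w ∧ xR²w)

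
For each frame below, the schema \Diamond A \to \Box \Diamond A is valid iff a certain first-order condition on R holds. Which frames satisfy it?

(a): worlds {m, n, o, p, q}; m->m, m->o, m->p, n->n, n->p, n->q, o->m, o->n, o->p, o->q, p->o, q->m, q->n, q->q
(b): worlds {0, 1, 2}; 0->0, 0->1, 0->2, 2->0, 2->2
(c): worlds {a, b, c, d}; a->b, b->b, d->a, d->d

Frame correspondent (Sahlqvist): \forall x \forall y \forall z (Rxy \wedge Rxz \to Ryz) — i.e. the Euclidean property.
(a): fails — Rmo and Rmo but not Roo.
(b): fails — R02 and R01 but not R21.
(c): fails — Rda and Rdd but not Rad.
Valid on no frame.

none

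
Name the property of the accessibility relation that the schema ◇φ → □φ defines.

This schema is the CD axiom.
Its frame correspondent is partial functionality — ∀x ∀y ∀z (Rxy ∧ Rxz → y = z).

partial functionality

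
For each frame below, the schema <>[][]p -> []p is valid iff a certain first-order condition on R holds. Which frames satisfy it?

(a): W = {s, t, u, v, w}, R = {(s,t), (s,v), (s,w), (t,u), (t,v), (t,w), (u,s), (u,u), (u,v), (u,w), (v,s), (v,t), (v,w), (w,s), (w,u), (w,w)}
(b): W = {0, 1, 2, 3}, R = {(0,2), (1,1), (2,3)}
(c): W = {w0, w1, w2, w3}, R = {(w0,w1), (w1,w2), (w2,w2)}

(a)

Frame correspondent (Sahlqvist): forall x forall y forall z ((xRy & xRz) -> exists w (y R^2 w & z = w)) — i.e. a generalized confluence (Geach) condition.
(a): condition met.
(b): fails — 0R2, 0R2 but no w with 2R²w and 2=w.
(c): fails — w0Rw1, w0Rw1 but no w with w1R²w and w1=w.
Valid on: (a).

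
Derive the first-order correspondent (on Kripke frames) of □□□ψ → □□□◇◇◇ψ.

This is a Sahlqvist (Geach-type) schema ◇^0□^3ψ → □^3◇^3ψ.
First-order correspondent: ∀x ∀z (xR³z → ∃w (xR³w ∧ zR³w)).

∀x ∀z (xR³z → ∃w (xR³w ∧ zR³w))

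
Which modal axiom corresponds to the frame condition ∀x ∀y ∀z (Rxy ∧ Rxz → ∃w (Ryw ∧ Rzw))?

◇□r → □◇r

The condition is convergence. The .2 schema ◇□r → □◇r defines it.
Suppose ◇□r→□◇r is valid. Take Rxy, Rxz and set V(r)={w : Ryw}. Then □r at y so ◇□r at x, so □◇r at x, so ◇r at z, giving w with Rzw and Ryw.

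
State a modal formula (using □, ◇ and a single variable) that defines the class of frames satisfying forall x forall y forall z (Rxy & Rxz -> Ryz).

A defining formula is ◇ψ → □◇ψ (the 5 axiom).
Suppose ◇ψ→□◇ψ is valid. Take Rxy, Rxz and set V(ψ)={y}. Then ◇ψ at x, so □◇ψ at x, so ◇ψ at z, so some w with Rzw has ψ; w=y, i.e. Rzy. By symmetry of the argument, Ryz.

◇ψ → □◇ψ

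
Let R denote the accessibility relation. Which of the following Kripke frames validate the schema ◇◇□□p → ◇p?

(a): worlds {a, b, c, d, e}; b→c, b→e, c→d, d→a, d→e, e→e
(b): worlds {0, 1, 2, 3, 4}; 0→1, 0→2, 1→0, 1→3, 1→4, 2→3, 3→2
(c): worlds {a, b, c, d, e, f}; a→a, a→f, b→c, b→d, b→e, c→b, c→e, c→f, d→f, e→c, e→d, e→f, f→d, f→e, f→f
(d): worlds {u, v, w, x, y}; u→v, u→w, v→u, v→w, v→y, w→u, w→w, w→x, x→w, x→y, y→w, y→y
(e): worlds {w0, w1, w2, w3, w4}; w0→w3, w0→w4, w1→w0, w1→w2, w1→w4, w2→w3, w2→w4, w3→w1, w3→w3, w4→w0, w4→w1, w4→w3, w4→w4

(c), (d), (e)

This is the axiom for a generalized confluence (Geach) condition; its first-order frame correspondent is ∀x ∀y (xR²y → ∃w (yR²w ∧ xRw)).
(a): fails — cR²a but no w with aR²w and cRw.
(b): fails — 0R²0 but no w with 0R²w and 0Rw.
(c): condition met.
(d): condition met.
(e): condition met.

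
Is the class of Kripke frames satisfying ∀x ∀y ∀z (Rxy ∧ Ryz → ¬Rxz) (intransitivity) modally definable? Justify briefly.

If a class were modally definable it would be closed under surjective bounded morphisms (Goldblatt–Thomason).
The 3-cycle (worlds s,t,u with s→t→u→s) is intransitive. Mapping every world to a single reflexive point • is a surjective bounded morphism; the reflexive point is not intransitive (R••∧R•• but R••).
So the class is not modally definable.

Not modally definable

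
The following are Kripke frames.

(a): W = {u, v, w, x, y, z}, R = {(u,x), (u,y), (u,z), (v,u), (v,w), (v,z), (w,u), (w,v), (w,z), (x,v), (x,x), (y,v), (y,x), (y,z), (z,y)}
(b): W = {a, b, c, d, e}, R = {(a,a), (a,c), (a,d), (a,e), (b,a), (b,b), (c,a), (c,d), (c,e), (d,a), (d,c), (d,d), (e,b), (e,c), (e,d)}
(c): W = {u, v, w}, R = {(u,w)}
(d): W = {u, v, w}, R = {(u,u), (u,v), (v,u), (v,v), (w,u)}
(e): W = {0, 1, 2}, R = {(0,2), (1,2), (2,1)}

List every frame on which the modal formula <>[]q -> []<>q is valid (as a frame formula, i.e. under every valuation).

(b), (d), (e)

This is the axiom for convergence; its first-order frame correspondent is forall x forall y forall z (Rxy & Rxz -> exists w (Ryw & Rzw)).
(a): fails — Ruz and Rux but z and x have no common successor.
(b): condition met.
(c): fails — Ruw and Ruw but w and w have no common successor.
(d): condition met.
(e): condition met.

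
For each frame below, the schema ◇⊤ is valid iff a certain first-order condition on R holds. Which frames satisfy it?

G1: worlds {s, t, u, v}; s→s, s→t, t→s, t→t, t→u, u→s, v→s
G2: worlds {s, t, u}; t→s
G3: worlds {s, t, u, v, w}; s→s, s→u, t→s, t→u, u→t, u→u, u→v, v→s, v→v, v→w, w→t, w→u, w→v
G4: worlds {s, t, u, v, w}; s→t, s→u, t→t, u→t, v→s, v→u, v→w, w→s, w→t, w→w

G1, G3, G4

This is the axiom for seriality; its first-order frame correspondent is ∀x ∃y Rxy.
G1: satisfies the condition.
G2: fails — world s has no successor.
G3: satisfies the condition.
G4: satisfies the condition.
Valid on: G1, G3, G4.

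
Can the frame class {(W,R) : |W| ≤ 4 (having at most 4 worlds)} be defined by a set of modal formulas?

No

If a class were modally definable it would be closed under disjoint unions (Goldblatt–Thomason).
Any modal formula valid on each of 5 disjoint one-world frames is valid on their disjoint union (validity is preserved under disjoint unions). Each one-world frame has |W|=1≤4, but the union has |W|=5.
Hence having at most 4 worlds is not modally definable.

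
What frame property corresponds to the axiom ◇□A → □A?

Equivalently (dual form): ◇A → □◇A.
Suppose ◇A→□◇A is valid. Take Rxy, Rxz and set V(A)={y}. Then ◇A at x, so □◇A at x, so ◇A at z, so some w with Rzw has A; w=y, i.e. Rzy. By symmetry of the argument, Ryz.
The converse is a direct semantic check.
So the correspondent is the Euclidean property.

the Euclidean property: ∀x ∀y ∀z (Rxy ∧ Rxz → Ryz)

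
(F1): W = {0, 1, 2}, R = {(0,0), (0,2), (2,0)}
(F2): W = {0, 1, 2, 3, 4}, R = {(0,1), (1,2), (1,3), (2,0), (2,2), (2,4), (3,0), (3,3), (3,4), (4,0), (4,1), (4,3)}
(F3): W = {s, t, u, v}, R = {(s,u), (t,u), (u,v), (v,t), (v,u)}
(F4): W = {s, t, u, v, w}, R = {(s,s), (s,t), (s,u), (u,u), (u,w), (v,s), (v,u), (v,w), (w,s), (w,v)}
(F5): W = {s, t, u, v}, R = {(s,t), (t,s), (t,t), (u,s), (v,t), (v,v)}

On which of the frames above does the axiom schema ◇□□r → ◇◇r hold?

This is the axiom for a generalized confluence (Geach) condition; its first-order frame correspondent is ∀x ∀y (xRy → ∃w (yR²w ∧ xR²w)).
(F1): condition met.
(F2): condition met.
(F3): fails — sRu but no w with uR²w and sR²w.
(F4): fails — sRt but no w* with tR²w* and sR²w*.
(F5): condition met.
Valid on: (F1), (F2), (F5).

(F1), (F2), (F5)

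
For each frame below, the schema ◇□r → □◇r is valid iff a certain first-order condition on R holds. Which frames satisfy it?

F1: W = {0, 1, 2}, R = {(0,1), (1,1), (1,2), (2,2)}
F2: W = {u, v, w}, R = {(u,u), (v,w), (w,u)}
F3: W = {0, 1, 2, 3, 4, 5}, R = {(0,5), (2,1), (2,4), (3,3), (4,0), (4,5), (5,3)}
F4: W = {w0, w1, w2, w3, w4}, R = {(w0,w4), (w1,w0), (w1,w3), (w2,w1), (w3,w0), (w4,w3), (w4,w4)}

This is the axiom for convergence; its first-order frame correspondent is ∀x ∀y ∀z (Rxy ∧ Rxz → ∃w (Ryw ∧ Rzw)).
F1: condition met.
F2: condition met.
F3: fails — R21 and R21 but 1 and 1 have no common successor.
F4: fails — Rw1w0 and Rw1w3 but w0 and w3 have no common successor.

F1, F2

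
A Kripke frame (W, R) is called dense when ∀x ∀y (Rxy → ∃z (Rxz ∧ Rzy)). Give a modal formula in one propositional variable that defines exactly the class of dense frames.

The condition is density. The C4 schema □□r → □r defines it.
Suppose □□r→□r is valid. Take Rxy and set V(r)={w : xR²w}. Then □□r at x, so □r at x, so r at y, i.e. ∃z(Rxz∧Rzy).

□□r → □r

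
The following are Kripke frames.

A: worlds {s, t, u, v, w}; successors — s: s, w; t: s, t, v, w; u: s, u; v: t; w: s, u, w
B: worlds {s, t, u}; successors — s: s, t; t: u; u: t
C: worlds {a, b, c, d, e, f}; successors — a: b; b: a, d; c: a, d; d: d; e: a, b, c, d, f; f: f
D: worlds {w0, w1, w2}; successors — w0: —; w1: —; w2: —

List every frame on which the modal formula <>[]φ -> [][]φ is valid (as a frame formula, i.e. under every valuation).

The schema corresponds to a generalized confluence (Geach) condition: forall x forall y forall z ((xRy & x R^2 z) -> exists w (yRw & z = w)).
A: fails — sRs, sR²u but no w* with sRw* and u=w*.
B: fails — sRs, sR²u but no w with sRw and u=w.
C: fails — bRa, bR²d but no w with aRw and d=w.
D: holds.
Valid on: D.

D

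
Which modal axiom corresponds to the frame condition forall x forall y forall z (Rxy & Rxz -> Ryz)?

The condition is the Euclidean property. The 5 schema ◇ψ → □◇ψ defines it.
Suppose ◇ψ→□◇ψ is valid. Take Rxy, Rxz and set V(ψ)={y}. Then ◇ψ at x, so □◇ψ at x, so ◇ψ at z, so some w with Rzw has ψ; w=y, i.e. Rzy. By symmetry of the argument, Ryz.

◇ψ → □◇ψ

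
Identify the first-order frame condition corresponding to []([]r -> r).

This schema is the T□ axiom.
Its frame correspondent is shift-reflexivity — forall x forall y (Rxy -> Ryy).

shift-reflexivity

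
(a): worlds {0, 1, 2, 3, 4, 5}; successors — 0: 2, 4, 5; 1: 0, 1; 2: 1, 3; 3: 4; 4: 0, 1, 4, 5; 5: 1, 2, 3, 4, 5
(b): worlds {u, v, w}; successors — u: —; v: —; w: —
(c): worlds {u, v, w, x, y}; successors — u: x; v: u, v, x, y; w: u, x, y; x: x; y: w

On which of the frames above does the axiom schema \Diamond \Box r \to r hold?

The schema corresponds to symmetry: \forall x \forall y (Rxy \to Ryx).
(a): fails — R10 but not R01.
(b): satisfies the condition.
(c): fails — Rwu but not Ruw.

(b)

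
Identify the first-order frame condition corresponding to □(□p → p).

Suppose □(□p→p) is valid. Take Rxy and set V(p)={w : Ryw}. Then at y, □p holds; since □(□p→p) at x, □p→p at y, so p at y, i.e. Ryy.

shift-reflexivity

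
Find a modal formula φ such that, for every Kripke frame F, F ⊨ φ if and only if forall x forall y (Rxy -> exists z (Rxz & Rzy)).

□□r → □r

This is density; the standard corresponding axiom is C4: □□r → □r.
Suppose □□r→□r is valid. Take Rxy and set V(r)={w : xR²w}. Then □□r at x, so □r at x, so r at y, i.e. ∃z(Rxz∧Rzy).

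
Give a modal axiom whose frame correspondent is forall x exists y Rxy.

□q → ◇q

This is seriality; the standard corresponding axiom is D: □q → ◇q.
Suppose □q→◇q is valid. At any x set V(q)=W. Then □q at x, so ◇q at x, so x has a successor.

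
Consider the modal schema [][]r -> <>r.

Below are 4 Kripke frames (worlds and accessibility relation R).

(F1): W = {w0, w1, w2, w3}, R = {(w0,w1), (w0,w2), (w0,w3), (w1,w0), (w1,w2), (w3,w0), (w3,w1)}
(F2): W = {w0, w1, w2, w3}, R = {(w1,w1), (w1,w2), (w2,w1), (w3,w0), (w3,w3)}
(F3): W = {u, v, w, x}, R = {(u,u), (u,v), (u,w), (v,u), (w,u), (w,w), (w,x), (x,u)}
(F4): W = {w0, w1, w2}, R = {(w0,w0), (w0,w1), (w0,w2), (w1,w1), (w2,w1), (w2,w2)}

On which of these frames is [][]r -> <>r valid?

(F3), (F4)

The schema corresponds to a generalized confluence (Geach) condition: forall x exists w (x R^2 w & xRw).
(F1): fails — at w2 but no w with w2R²w and w2Rw.
(F2): fails — at w0 but no w with w0R²w and w0Rw.
(F3): condition met.
(F4): condition met.
Valid on: (F3), (F4).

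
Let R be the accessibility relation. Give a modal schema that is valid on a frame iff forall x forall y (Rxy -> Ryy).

□(□q → q)

A defining formula is □(□q → q) (the T□ axiom).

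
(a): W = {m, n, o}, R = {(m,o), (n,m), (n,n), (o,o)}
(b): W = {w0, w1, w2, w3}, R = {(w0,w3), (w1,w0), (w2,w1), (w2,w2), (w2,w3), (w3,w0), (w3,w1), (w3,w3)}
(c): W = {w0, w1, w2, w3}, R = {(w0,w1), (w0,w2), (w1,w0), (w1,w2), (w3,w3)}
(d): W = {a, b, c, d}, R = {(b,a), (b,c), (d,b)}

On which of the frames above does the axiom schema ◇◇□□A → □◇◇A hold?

(a), (b)

The schema corresponds to a generalized confluence (Geach) condition: ∀x ∀y ∀z ((xR²y ∧ xRz) → ∃w (yR²w ∧ zR²w)).
(a): holds.
(b): holds.
(c): fails — w0R²w0, w0Rw2 but no w with w0R²w and w2R²w.
(d): fails — dR²a, dRb but no w with aR²w and bR²w.
Valid on: (a), (b).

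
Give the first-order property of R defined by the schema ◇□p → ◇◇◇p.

∀x ∀y (xRy → ∃w (yRw ∧ xR³w))

This is a Sahlqvist (Geach-type) schema ◇^1□^1p → □^0◇^3p.
Minimal-valuation argument: fix x; take any y with xR^1y and any z with xR^0z. Set V(p) to the set of worlds R-reachable from y in exactly 1 step. Then □^1p holds at y, so the antecedent holds at x; validity forces ◇^3p at z, giving a w with zR^3w and yR^1w.
First-order correspondent: ∀x ∀y (xRy → ∃w (yRw ∧ xR³w)).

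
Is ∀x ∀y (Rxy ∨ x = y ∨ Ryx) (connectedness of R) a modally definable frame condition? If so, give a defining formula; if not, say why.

Not definable by any modal formula

Modal frame validity is preserved under disjoint unions.
Take 4 disjoint single-world reflexive frames: each is trivially connected, but their disjoint union has 4 worlds with no edge between distinct components, so it is not connected.
So no modal formula (or set of formulas) defines exactly the connected frames.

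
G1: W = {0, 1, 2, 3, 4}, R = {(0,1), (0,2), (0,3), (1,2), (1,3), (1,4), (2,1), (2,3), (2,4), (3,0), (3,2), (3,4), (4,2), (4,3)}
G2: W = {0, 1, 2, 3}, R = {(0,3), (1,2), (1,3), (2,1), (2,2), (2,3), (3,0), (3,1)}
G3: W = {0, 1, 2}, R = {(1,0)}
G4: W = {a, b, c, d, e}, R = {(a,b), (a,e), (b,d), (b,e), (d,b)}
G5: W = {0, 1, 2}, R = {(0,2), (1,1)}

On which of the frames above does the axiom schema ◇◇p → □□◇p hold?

G3, G5

The schema corresponds to a generalized confluence (Geach) condition: ∀x ∀y ∀z ((xR²y ∧ xR²z) → ∃w (y = w ∧ zRw)).
G1: fails — 0R²0, 0R²0 but no w with 0=w and 0Rw.
G2: fails — 0R²0, 0R²0 but no w with 0=w and 0Rw.
G3: satisfies the condition.
G4: fails — aR²d, aR²d but no w with d=w and dRw.
G5: satisfies the condition.
Valid on: G3, G5.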